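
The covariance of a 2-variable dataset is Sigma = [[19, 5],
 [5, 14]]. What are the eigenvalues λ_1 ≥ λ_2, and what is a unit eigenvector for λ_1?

Step 1 — characteristic polynomial of 2×2 Sigma:
  det(Sigma - λI) = λ² - trace · λ + det = 0.
  trace = 19 + 14 = 33, det = 19·14 - (5)² = 241.
Step 2 — discriminant:
  Δ = trace² - 4·det = 1089 - 964 = 125.
Step 3 — eigenvalues:
  λ = (trace ± √Δ)/2 = (33 ± 11.1803)/2,
  λ_1 = 22.0902,  λ_2 = 10.9098.

Step 4 — unit eigenvector for λ_1: solve (Sigma - λ_1 I)v = 0. First row:
  (19 - 22.0902)·v_x + (5)·v_y = 0, i.e. (-3.0902)·v_x + (5)·v_y = 0,
  so v ∝ (b, λ_1 - a) = (5, 3.0902) = u.
  ||u|| = √((5)² + (3.0902)²) = √(34.5492) ≈ 5.8779,
  v_1 = u/||u|| ≈ (0.8507, 0.5257) (||v_1|| = 1).

λ_1 = 22.0902,  λ_2 = 10.9098;  v_1 ≈ (0.8507, 0.5257)


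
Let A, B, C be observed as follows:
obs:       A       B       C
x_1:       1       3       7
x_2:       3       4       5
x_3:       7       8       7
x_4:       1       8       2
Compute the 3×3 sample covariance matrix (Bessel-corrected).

Step 1 — column means:
  mean(A) = (1 + 3 + 7 + 1) / 4 = 12/4 = 3
  mean(B) = (3 + 4 + 8 + 8) / 4 = 23/4 = 5.75
  mean(C) = (7 + 5 + 7 + 2) / 4 = 21/4 = 5.25

Step 2 — sample covariance S[i,j] = (1/(n-1)) · Σ_k (x_{k,i} - mean_i) · (x_{k,j} - mean_j), with n-1 = 3.
  S[A,A] = ((-2)·(-2) + (0)·(0) + (4)·(4) + (-2)·(-2)) / 3 = 24/3 = 8
  S[A,B] = ((-2)·(-2.75) + (0)·(-1.75) + (4)·(2.25) + (-2)·(2.25)) / 3 = 10/3 = 3.3333
  S[A,C] = ((-2)·(1.75) + (0)·(-0.25) + (4)·(1.75) + (-2)·(-3.25)) / 3 = 10/3 = 3.3333
  S[B,B] = ((-2.75)·(-2.75) + (-1.75)·(-1.75) + (2.25)·(2.25) + (2.25)·(2.25)) / 3 = 20.75/3 = 6.9167
  S[B,C] = ((-2.75)·(1.75) + (-1.75)·(-0.25) + (2.25)·(1.75) + (2.25)·(-3.25)) / 3 = -7.75/3 = -2.5833
  S[C,C] = ((1.75)·(1.75) + (-0.25)·(-0.25) + (1.75)·(1.75) + (-3.25)·(-3.25)) / 3 = 16.75/3 = 5.5833

S is symmetric (S[j,i] = S[i,j]). Assembling:

S = [[8, 3.3333, 3.3333],
 [3.3333, 6.9167, -2.5833],
 [3.3333, -2.5833, 5.5833]]


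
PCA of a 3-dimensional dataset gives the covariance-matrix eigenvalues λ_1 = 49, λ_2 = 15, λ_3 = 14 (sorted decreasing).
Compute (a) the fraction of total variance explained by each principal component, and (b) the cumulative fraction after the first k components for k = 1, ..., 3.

Step 1 — total variance = trace(Sigma) = Σ λ_i = 49 + 15 + 14 = 78.

Step 2 — fraction explained by component i = λ_i / Σ λ:
  PC1: 49/78 = 0.6282
  PC2: 15/78 = 0.1923
  PC3: 14/78 = 0.1795

Step 3 — cumulative fraction after k components = (λ_1 + ... + λ_k) / Σ λ:
  k = 1: 49/78 = 0.6282
  k = 2: (49 + 15)/78 = 64/78 = 0.8205
  k = 3: (49 + 15 + 14)/78 = 78/78 = 1

Summary (fraction, with percent):

explained: PC1 0.6282 (62.82%), PC2 0.1923 (19.23%), PC3 0.1795 (17.95%);  cumulative: 0.6282, 0.8205, 1


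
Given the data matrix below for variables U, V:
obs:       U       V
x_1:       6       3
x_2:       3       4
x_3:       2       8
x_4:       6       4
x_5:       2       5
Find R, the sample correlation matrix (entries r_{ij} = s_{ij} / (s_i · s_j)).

Step 1 — column means:
  mean(U) = (6 + 3 + 2 + 6 + 2) / 5 = 19/5 = 3.8
  mean(V) = (3 + 4 + 8 + 4 + 5) / 5 = 24/5 = 4.8

Step 2 — sample variances and covariances s[i,j] = (1/(n-1)) · Σ_k (x_{k,i} - mean_i) · (x_{k,j} - mean_j), with n-1 = 4:
  s[U,U] = ((2.2)·(2.2) + (-0.8)·(-0.8) + (-1.8)·(-1.8) + (2.2)·(2.2) + (-1.8)·(-1.8)) / 4 = 16.8/4 = 4.2
  s[U,V] = ((2.2)·(-1.8) + (-0.8)·(-0.8) + (-1.8)·(3.2) + (2.2)·(-0.8) + (-1.8)·(0.2)) / 4 = -11.2/4 = -2.8
  s[V,V] = ((-1.8)·(-1.8) + (-0.8)·(-0.8) + (3.2)·(3.2) + (-0.8)·(-0.8) + (0.2)·(0.2)) / 4 = 14.8/4 = 3.7
  Sample standard deviations s_i = √(s[i,i]):
  s(U) = √(4.2) = 2.0494
  s(V) = √(3.7) = 1.9235

Step 3 — r_{ij} = s_{ij} / (s_i · s_j):
  r[U,U] = 1 (diagonal).
  r[U,V] = -2.8 / (2.0494 · 1.9235) = -2.8 / 3.9421 = -0.7103
  r[V,V] = 1 (diagonal).

R is symmetric with unit diagonal. Assembling:

R = [[1, -0.7103],
 [-0.7103, 1]]


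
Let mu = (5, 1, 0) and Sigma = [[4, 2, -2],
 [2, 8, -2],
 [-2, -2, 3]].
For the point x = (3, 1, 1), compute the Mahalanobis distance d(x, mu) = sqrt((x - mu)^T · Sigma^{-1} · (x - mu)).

Step 1 — centre the observation: (x - mu) = (-2, 0, 1).

Step 2 — invert Sigma (cofactor / det for 3×3, or solve directly):
  Sigma^{-1} = [[0.3846, -0.0385, 0.2308],
 [-0.0385, 0.1538, 0.0769],
 [0.2308, 0.0769, 0.5385]].

Step 3 — form the quadratic (x - mu)^T · Sigma^{-1} · (x - mu):
  Sigma^{-1} · (x - mu) = (-0.5385, 0.1538, 0.0769).
  (x - mu)^T · [Sigma^{-1} · (x - mu)] = (-2)·(-0.5385) + (0)·(0.1538) + (1)·(0.0769) = 1.1538.

Step 4 — take square root: d = √(1.1538) ≈ 1.0742.

d(x, mu) = √(1.1538) ≈ 1.0742


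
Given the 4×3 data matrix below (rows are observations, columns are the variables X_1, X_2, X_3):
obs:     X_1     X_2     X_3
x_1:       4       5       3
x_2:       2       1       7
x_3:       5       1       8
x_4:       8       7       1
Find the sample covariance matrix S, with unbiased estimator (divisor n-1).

Step 1 — column means:
  mean(X_1) = (4 + 2 + 5 + 8) / 4 = 19/4 = 4.75
  mean(X_2) = (5 + 1 + 1 + 7) / 4 = 14/4 = 3.5
  mean(X_3) = (3 + 7 + 8 + 1) / 4 = 19/4 = 4.75

Step 2 — sample covariance S[i,j] = (1/(n-1)) · Σ_k (x_{k,i} - mean_i) · (x_{k,j} - mean_j), with n-1 = 3.
  S[X_1,X_1] = ((-0.75)·(-0.75) + (-2.75)·(-2.75) + (0.25)·(0.25) + (3.25)·(3.25)) / 3 = 18.75/3 = 6.25
  S[X_1,X_2] = ((-0.75)·(1.5) + (-2.75)·(-2.5) + (0.25)·(-2.5) + (3.25)·(3.5)) / 3 = 16.5/3 = 5.5
  S[X_1,X_3] = ((-0.75)·(-1.75) + (-2.75)·(2.25) + (0.25)·(3.25) + (3.25)·(-3.75)) / 3 = -16.25/3 = -5.4167
  S[X_2,X_2] = ((1.5)·(1.5) + (-2.5)·(-2.5) + (-2.5)·(-2.5) + (3.5)·(3.5)) / 3 = 27/3 = 9
  S[X_2,X_3] = ((1.5)·(-1.75) + (-2.5)·(2.25) + (-2.5)·(3.25) + (3.5)·(-3.75)) / 3 = -29.5/3 = -9.8333
  S[X_3,X_3] = ((-1.75)·(-1.75) + (2.25)·(2.25) + (3.25)·(3.25) + (-3.75)·(-3.75)) / 3 = 32.75/3 = 10.9167

S is symmetric (S[j,i] = S[i,j]). Assembling:

S = [[6.25, 5.5, -5.4167],
 [5.5, 9, -9.8333],
 [-5.4167, -9.8333, 10.9167]]


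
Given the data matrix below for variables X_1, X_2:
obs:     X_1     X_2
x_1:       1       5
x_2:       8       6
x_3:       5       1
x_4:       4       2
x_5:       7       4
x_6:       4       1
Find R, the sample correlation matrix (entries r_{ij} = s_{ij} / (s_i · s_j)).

Step 1 — column means:
  mean(X_1) = (1 + 8 + 5 + 4 + 7 + 4) / 6 = 29/6 = 4.8333
  mean(X_2) = (5 + 6 + 1 + 2 + 4 + 1) / 6 = 19/6 = 3.1667

Step 2 — sample variances and covariances s[i,j] = (1/(n-1)) · Σ_k (x_{k,i} - mean_i) · (x_{k,j} - mean_j), with n-1 = 5:
  s[X_1,X_1] = ((-3.8333)·(-3.8333) + (3.1667)·(3.1667) + (0.1667)·(0.1667) + (-0.8333)·(-0.8333) + (2.1667)·(2.1667) + (-0.8333)·(-0.8333)) / 5 = 30.8333/5 = 6.1667
  s[X_1,X_2] = ((-3.8333)·(1.8333) + (3.1667)·(2.8333) + (0.1667)·(-2.1667) + (-0.8333)·(-1.1667) + (2.1667)·(0.8333) + (-0.8333)·(-2.1667)) / 5 = 6.1667/5 = 1.2333
  s[X_2,X_2] = ((1.8333)·(1.8333) + (2.8333)·(2.8333) + (-2.1667)·(-2.1667) + (-1.1667)·(-1.1667) + (0.8333)·(0.8333) + (-2.1667)·(-2.1667)) / 5 = 22.8333/5 = 4.5667
  Sample standard deviations s_i = √(s[i,i]):
  s(X_1) = √(6.1667) = 2.4833
  s(X_2) = √(4.5667) = 2.137

Step 3 — r_{ij} = s_{ij} / (s_i · s_j):
  r[X_1,X_1] = 1 (diagonal).
  r[X_1,X_2] = 1.2333 / (2.4833 · 2.137) = 1.2333 / 5.3067 = 0.2324
  r[X_2,X_2] = 1 (diagonal).

R is symmetric with unit diagonal. Assembling:

R = [[1, 0.2324],
 [0.2324, 1]]


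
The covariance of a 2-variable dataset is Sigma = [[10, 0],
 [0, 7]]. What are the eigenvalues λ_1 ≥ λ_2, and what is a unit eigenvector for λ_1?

Step 1 — characteristic polynomial of 2×2 Sigma:
  det(Sigma - λI) = λ² - trace · λ + det = 0.
  trace = 10 + 7 = 17, det = 10·7 - (0)² = 70.
Step 2 — discriminant:
  Δ = trace² - 4·det = 289 - 280 = 9.
Step 3 — eigenvalues:
  λ = (trace ± √Δ)/2 = (17 ± 3)/2,
  λ_1 = 10,  λ_2 = 7.

Step 4 — unit eigenvector for λ_1: Sigma is diagonal, so its eigenvectors are the coordinate axes. λ_1 = 10 is the diagonal entry on the first coordinate axis, hence
  v_1 = (1, 0) (||v_1|| = 1).

λ_1 = 10,  λ_2 = 7;  v_1 ≈ (1, 0)


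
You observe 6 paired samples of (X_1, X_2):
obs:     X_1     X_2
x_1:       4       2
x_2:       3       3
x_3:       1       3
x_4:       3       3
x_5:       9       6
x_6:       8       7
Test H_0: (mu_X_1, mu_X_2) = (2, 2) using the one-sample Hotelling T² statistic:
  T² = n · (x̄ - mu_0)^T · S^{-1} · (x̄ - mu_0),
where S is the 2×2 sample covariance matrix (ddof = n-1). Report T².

Step 1 — sample mean vector:
  mean(X_1) = (4 + 3 + 1 + 3 + 9 + 8) / 6 = 28/6 = 4.6667
  mean(X_2) = (2 + 3 + 3 + 3 + 6 + 7) / 6 = 24/6 = 4
  x̄ = (4.6667, 4),  deviation x̄ - mu_0 = (4.6667, 4) - (2, 2) = (2.6667, 2).

Step 2 — sample covariance matrix, S[i,j] = (1/(n-1)) · Σ_k (x_{k,i} - mean_i) · (x_{k,j} - mean_j), divisor n-1 = 5:
  S[X_1,X_1] = ((-0.6667)·(-0.6667) + (-1.6667)·(-1.6667) + (-3.6667)·(-3.6667) + (-1.6667)·(-1.6667) + (4.3333)·(4.3333) + (3.3333)·(3.3333)) / 5 = 49.3333/5 = 9.8667
  S[X_1,X_2] = ((-0.6667)·(-2) + (-1.6667)·(-1) + (-3.6667)·(-1) + (-1.6667)·(-1) + (4.3333)·(2) + (3.3333)·(3)) / 5 = 27/5 = 5.4
  S[X_2,X_2] = ((-2)·(-2) + (-1)·(-1) + (-1)·(-1) + (-1)·(-1) + (2)·(2) + (3)·(3)) / 5 = 20/5 = 4
  S = [[9.8667, 5.4],
 [5.4, 4]].

Step 3 — invert S. det(S) = 9.8667·4 - (5.4)² = 10.3067.
  S^{-1} = (1/det) · [[d, -b], [-b, a]] = [[0.3881, -0.5239],
 [-0.5239, 0.9573]].

Step 4 — quadratic form (x̄ - mu_0)^T · S^{-1} · (x̄ - mu_0):
  S^{-1} · (x̄ - mu_0) = (-0.0129, 0.5175),
  (x̄ - mu_0)^T · [...] = (2.6667)·(-0.0129) + (2)·(0.5175) = 1.0004.

Step 5 — scale by n: T² = 6 · 1.0004 = 6.0026.

T² ≈ 6.0026


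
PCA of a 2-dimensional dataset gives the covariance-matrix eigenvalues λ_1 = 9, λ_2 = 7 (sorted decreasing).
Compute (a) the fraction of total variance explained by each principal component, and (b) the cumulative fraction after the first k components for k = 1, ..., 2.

Step 1 — total variance = trace(Sigma) = Σ λ_i = 9 + 7 = 16.

Step 2 — fraction explained by component i = λ_i / Σ λ:
  PC1: 9/16 = 0.5625
  PC2: 7/16 = 0.4375

Step 3 — cumulative fraction after k components = (λ_1 + ... + λ_k) / Σ λ:
  k = 1: 9/16 = 0.5625
  k = 2: (9 + 7)/16 = 16/16 = 1

Summary (fraction, with percent):

explained: PC1 0.5625 (56.25%), PC2 0.4375 (43.75%);  cumulative: 0.5625, 1


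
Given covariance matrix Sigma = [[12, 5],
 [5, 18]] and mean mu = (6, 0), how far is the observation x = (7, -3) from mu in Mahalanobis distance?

Step 1 — centre the observation: (x - mu) = (1, -3).

Step 2 — invert Sigma. det(Sigma) = 12·18 - (5)² = 191.
  Sigma^{-1} = (1/det) · [[d, -b], [-b, a]] = [[0.0942, -0.0262],
 [-0.0262, 0.0628]].

Step 3 — form the quadratic (x - mu)^T · Sigma^{-1} · (x - mu):
  Sigma^{-1} · (x - mu) = (0.1728, -0.2147).
  (x - mu)^T · [Sigma^{-1} · (x - mu)] = (1)·(0.1728) + (-3)·(-0.2147) = 0.8168.

Step 4 — take square root: d = √(0.8168) ≈ 0.9037.

d(x, mu) = √(0.8168) ≈ 0.9037


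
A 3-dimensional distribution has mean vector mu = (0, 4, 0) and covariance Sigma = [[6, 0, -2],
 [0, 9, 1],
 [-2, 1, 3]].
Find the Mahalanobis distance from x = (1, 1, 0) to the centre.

Step 1 — centre the observation: (x - mu) = (1, -3, 0).

Step 2 — invert Sigma (cofactor / det for 3×3, or solve directly):
  Sigma^{-1} = [[0.2167, -0.0167, 0.15],
 [-0.0167, 0.1167, -0.05],
 [0.15, -0.05, 0.45]].

Step 3 — form the quadratic (x - mu)^T · Sigma^{-1} · (x - mu):
  Sigma^{-1} · (x - mu) = (0.2667, -0.3667, 0.3).
  (x - mu)^T · [Sigma^{-1} · (x - mu)] = (1)·(0.2667) + (-3)·(-0.3667) + (0)·(0.3) = 1.3667.

Step 4 — take square root: d = √(1.3667) ≈ 1.169.

d(x, mu) = √(1.3667) ≈ 1.169


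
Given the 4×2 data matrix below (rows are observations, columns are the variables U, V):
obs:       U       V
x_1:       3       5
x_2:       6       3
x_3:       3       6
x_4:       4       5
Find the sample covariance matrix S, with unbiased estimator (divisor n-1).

Step 1 — column means:
  mean(U) = (3 + 6 + 3 + 4) / 4 = 16/4 = 4
  mean(V) = (5 + 3 + 6 + 5) / 4 = 19/4 = 4.75

Step 2 — sample covariance S[i,j] = (1/(n-1)) · Σ_k (x_{k,i} - mean_i) · (x_{k,j} - mean_j), with n-1 = 3.
  S[U,U] = ((-1)·(-1) + (2)·(2) + (-1)·(-1) + (0)·(0)) / 3 = 6/3 = 2
  S[U,V] = ((-1)·(0.25) + (2)·(-1.75) + (-1)·(1.25) + (0)·(0.25)) / 3 = -5/3 = -1.6667
  S[V,V] = ((0.25)·(0.25) + (-1.75)·(-1.75) + (1.25)·(1.25) + (0.25)·(0.25)) / 3 = 4.75/3 = 1.5833

S is symmetric (S[j,i] = S[i,j]). Assembling:

S = [[2, -1.6667],
 [-1.6667, 1.5833]]


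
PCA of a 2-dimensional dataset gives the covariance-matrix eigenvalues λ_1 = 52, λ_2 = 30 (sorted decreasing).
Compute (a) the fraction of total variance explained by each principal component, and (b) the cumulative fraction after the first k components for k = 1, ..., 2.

Step 1 — total variance = trace(Sigma) = Σ λ_i = 52 + 30 = 82.

Step 2 — fraction explained by component i = λ_i / Σ λ:
  PC1: 52/82 = 0.6341
  PC2: 30/82 = 0.3659

Step 3 — cumulative fraction after k components = (λ_1 + ... + λ_k) / Σ λ:
  k = 1: 52/82 = 0.6341
  k = 2: (52 + 30)/82 = 82/82 = 1

Summary (fraction, with percent):

explained: PC1 0.6341 (63.41%), PC2 0.3659 (36.59%);  cumulative: 0.6341, 1


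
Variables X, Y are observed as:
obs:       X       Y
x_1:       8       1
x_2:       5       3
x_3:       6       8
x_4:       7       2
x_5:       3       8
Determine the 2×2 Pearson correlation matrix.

Step 1 — column means:
  mean(X) = (8 + 5 + 6 + 7 + 3) / 5 = 29/5 = 5.8
  mean(Y) = (1 + 3 + 8 + 2 + 8) / 5 = 22/5 = 4.4

Step 2 — sample variances and covariances s[i,j] = (1/(n-1)) · Σ_k (x_{k,i} - mean_i) · (x_{k,j} - mean_j), with n-1 = 4:
  s[X,X] = ((2.2)·(2.2) + (-0.8)·(-0.8) + (0.2)·(0.2) + (1.2)·(1.2) + (-2.8)·(-2.8)) / 4 = 14.8/4 = 3.7
  s[X,Y] = ((2.2)·(-3.4) + (-0.8)·(-1.4) + (0.2)·(3.6) + (1.2)·(-2.4) + (-2.8)·(3.6)) / 4 = -18.6/4 = -4.65
  s[Y,Y] = ((-3.4)·(-3.4) + (-1.4)·(-1.4) + (3.6)·(3.6) + (-2.4)·(-2.4) + (3.6)·(3.6)) / 4 = 45.2/4 = 11.3
  Sample standard deviations s_i = √(s[i,i]):
  s(X) = √(3.7) = 1.9235
  s(Y) = √(11.3) = 3.3615

Step 3 — r_{ij} = s_{ij} / (s_i · s_j):
  r[X,X] = 1 (diagonal).
  r[X,Y] = -4.65 / (1.9235 · 3.3615) = -4.65 / 6.4661 = -0.7191
  r[Y,Y] = 1 (diagonal).

R is symmetric with unit diagonal. Assembling:

R = [[1, -0.7191],
 [-0.7191, 1]]


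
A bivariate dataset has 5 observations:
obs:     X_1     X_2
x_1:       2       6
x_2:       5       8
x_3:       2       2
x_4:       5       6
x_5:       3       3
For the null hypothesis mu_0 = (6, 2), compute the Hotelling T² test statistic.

Step 1 — sample mean vector:
  mean(X_1) = (2 + 5 + 2 + 5 + 3) / 5 = 17/5 = 3.4
  mean(X_2) = (6 + 8 + 2 + 6 + 3) / 5 = 25/5 = 5
  x̄ = (3.4, 5),  deviation x̄ - mu_0 = (3.4, 5) - (6, 2) = (-2.6, 3).

Step 2 — sample covariance matrix, S[i,j] = (1/(n-1)) · Σ_k (x_{k,i} - mean_i) · (x_{k,j} - mean_j), divisor n-1 = 4:
  S[X_1,X_1] = ((-1.4)·(-1.4) + (1.6)·(1.6) + (-1.4)·(-1.4) + (1.6)·(1.6) + (-0.4)·(-0.4)) / 4 = 9.2/4 = 2.3
  S[X_1,X_2] = ((-1.4)·(1) + (1.6)·(3) + (-1.4)·(-3) + (1.6)·(1) + (-0.4)·(-2)) / 4 = 10/4 = 2.5
  S[X_2,X_2] = ((1)·(1) + (3)·(3) + (-3)·(-3) + (1)·(1) + (-2)·(-2)) / 4 = 24/4 = 6
  S = [[2.3, 2.5],
 [2.5, 6]].

Step 3 — invert S. det(S) = 2.3·6 - (2.5)² = 7.55.
  S^{-1} = (1/det) · [[d, -b], [-b, a]] = [[0.7947, -0.3311],
 [-0.3311, 0.3046]].

Step 4 — quadratic form (x̄ - mu_0)^T · S^{-1} · (x̄ - mu_0):
  S^{-1} · (x̄ - mu_0) = (-3.0596, 1.7748),
  (x̄ - mu_0)^T · [...] = (-2.6)·(-3.0596) + (3)·(1.7748) = 13.2795.

Step 5 — scale by n: T² = 5 · 13.2795 = 66.3974.

T² ≈ 66.3974


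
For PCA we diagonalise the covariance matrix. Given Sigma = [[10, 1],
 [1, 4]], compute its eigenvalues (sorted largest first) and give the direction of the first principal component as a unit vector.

Step 1 — characteristic polynomial of 2×2 Sigma:
  det(Sigma - λI) = λ² - trace · λ + det = 0.
  trace = 10 + 4 = 14, det = 10·4 - (1)² = 39.
Step 2 — discriminant:
  Δ = trace² - 4·det = 196 - 156 = 40.
Step 3 — eigenvalues:
  λ = (trace ± √Δ)/2 = (14 ± 6.3246)/2,
  λ_1 = 10.1623,  λ_2 = 3.8377.

Step 4 — unit eigenvector for λ_1: solve (Sigma - λ_1 I)v = 0. First row:
  (10 - 10.1623)·v_x + (1)·v_y = 0, i.e. (-0.1623)·v_x + (1)·v_y = 0,
  so v ∝ (b, λ_1 - a) = (1, 0.1623) = u.
  ||u|| = √((1)² + (0.1623)²) = √(1.0263) ≈ 1.0131,
  v_1 = u/||u|| ≈ (0.9871, 0.1602) (||v_1|| = 1).

λ_1 = 10.1623,  λ_2 = 3.8377;  v_1 ≈ (0.9871, 0.1602)


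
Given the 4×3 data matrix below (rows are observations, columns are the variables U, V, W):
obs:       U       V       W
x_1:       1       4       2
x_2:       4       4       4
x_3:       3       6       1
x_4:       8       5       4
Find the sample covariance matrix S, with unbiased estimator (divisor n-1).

Step 1 — column means:
  mean(U) = (1 + 4 + 3 + 8) / 4 = 16/4 = 4
  mean(V) = (4 + 4 + 6 + 5) / 4 = 19/4 = 4.75
  mean(W) = (2 + 4 + 1 + 4) / 4 = 11/4 = 2.75

Step 2 — sample covariance S[i,j] = (1/(n-1)) · Σ_k (x_{k,i} - mean_i) · (x_{k,j} - mean_j), with n-1 = 3.
  S[U,U] = ((-3)·(-3) + (0)·(0) + (-1)·(-1) + (4)·(4)) / 3 = 26/3 = 8.6667
  S[U,V] = ((-3)·(-0.75) + (0)·(-0.75) + (-1)·(1.25) + (4)·(0.25)) / 3 = 2/3 = 0.6667
  S[U,W] = ((-3)·(-0.75) + (0)·(1.25) + (-1)·(-1.75) + (4)·(1.25)) / 3 = 9/3 = 3
  S[V,V] = ((-0.75)·(-0.75) + (-0.75)·(-0.75) + (1.25)·(1.25) + (0.25)·(0.25)) / 3 = 2.75/3 = 0.9167
  S[V,W] = ((-0.75)·(-0.75) + (-0.75)·(1.25) + (1.25)·(-1.75) + (0.25)·(1.25)) / 3 = -2.25/3 = -0.75
  S[W,W] = ((-0.75)·(-0.75) + (1.25)·(1.25) + (-1.75)·(-1.75) + (1.25)·(1.25)) / 3 = 6.75/3 = 2.25

S is symmetric (S[j,i] = S[i,j]). Assembling:

S = [[8.6667, 0.6667, 3],
 [0.6667, 0.9167, -0.75],
 [3, -0.75, 2.25]]


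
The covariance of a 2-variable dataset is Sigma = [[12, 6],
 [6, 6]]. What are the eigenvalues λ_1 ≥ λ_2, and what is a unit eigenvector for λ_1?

Step 1 — characteristic polynomial of 2×2 Sigma:
  det(Sigma - λI) = λ² - trace · λ + det = 0.
  trace = 12 + 6 = 18, det = 12·6 - (6)² = 36.
Step 2 — discriminant:
  Δ = trace² - 4·det = 324 - 144 = 180.
Step 3 — eigenvalues:
  λ = (trace ± √Δ)/2 = (18 ± 13.4164)/2,
  λ_1 = 15.7082,  λ_2 = 2.2918.

Step 4 — unit eigenvector for λ_1: solve (Sigma - λ_1 I)v = 0. First row:
  (12 - 15.7082)·v_x + (6)·v_y = 0, i.e. (-3.7082)·v_x + (6)·v_y = 0,
  so v ∝ (b, λ_1 - a) = (6, 3.7082) = u.
  ||u|| = √((6)² + (3.7082)²) = √(49.7508) ≈ 7.0534,
  v_1 = u/||u|| ≈ (0.8507, 0.5257) (||v_1|| = 1).

λ_1 = 15.7082,  λ_2 = 2.2918;  v_1 ≈ (0.8507, 0.5257)


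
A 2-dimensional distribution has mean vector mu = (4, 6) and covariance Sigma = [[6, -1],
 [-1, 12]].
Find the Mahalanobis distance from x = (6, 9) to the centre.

Step 1 — centre the observation: (x - mu) = (2, 3).

Step 2 — invert Sigma. det(Sigma) = 6·12 - (-1)² = 71.
  Sigma^{-1} = (1/det) · [[d, -b], [-b, a]] = [[0.169, 0.0141],
 [0.0141, 0.0845]].

Step 3 — form the quadratic (x - mu)^T · Sigma^{-1} · (x - mu):
  Sigma^{-1} · (x - mu) = (0.3803, 0.2817).
  (x - mu)^T · [Sigma^{-1} · (x - mu)] = (2)·(0.3803) + (3)·(0.2817) = 1.6056.

Step 4 — take square root: d = √(1.6056) ≈ 1.2671.

d(x, mu) = √(1.6056) ≈ 1.2671


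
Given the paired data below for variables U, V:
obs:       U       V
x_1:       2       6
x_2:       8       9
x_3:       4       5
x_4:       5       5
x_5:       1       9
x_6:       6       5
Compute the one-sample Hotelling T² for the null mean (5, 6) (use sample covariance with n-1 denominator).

Step 1 — sample mean vector:
  mean(U) = (2 + 8 + 4 + 5 + 1 + 6) / 6 = 26/6 = 4.3333
  mean(V) = (6 + 9 + 5 + 5 + 9 + 5) / 6 = 39/6 = 6.5
  x̄ = (4.3333, 6.5),  deviation x̄ - mu_0 = (4.3333, 6.5) - (5, 6) = (-0.6667, 0.5).

Step 2 — sample covariance matrix, S[i,j] = (1/(n-1)) · Σ_k (x_{k,i} - mean_i) · (x_{k,j} - mean_j), divisor n-1 = 5:
  S[U,U] = ((-2.3333)·(-2.3333) + (3.6667)·(3.6667) + (-0.3333)·(-0.3333) + (0.6667)·(0.6667) + (-3.3333)·(-3.3333) + (1.6667)·(1.6667)) / 5 = 33.3333/5 = 6.6667
  S[U,V] = ((-2.3333)·(-0.5) + (3.6667)·(2.5) + (-0.3333)·(-1.5) + (0.6667)·(-1.5) + (-3.3333)·(2.5) + (1.6667)·(-1.5)) / 5 = -1/5 = -0.2
  S[V,V] = ((-0.5)·(-0.5) + (2.5)·(2.5) + (-1.5)·(-1.5) + (-1.5)·(-1.5) + (2.5)·(2.5) + (-1.5)·(-1.5)) / 5 = 19.5/5 = 3.9
  S = [[6.6667, -0.2],
 [-0.2, 3.9]].

Step 3 — invert S. det(S) = 6.6667·3.9 - (-0.2)² = 25.96.
  S^{-1} = (1/det) · [[d, -b], [-b, a]] = [[0.1502, 0.0077],
 [0.0077, 0.2568]].

Step 4 — quadratic form (x̄ - mu_0)^T · S^{-1} · (x̄ - mu_0):
  S^{-1} · (x̄ - mu_0) = (-0.0963, 0.1233),
  (x̄ - mu_0)^T · [...] = (-0.6667)·(-0.0963) + (0.5)·(0.1233) = 0.1258.

Step 5 — scale by n: T² = 6 · 0.1258 = 0.755.

T² ≈ 0.755


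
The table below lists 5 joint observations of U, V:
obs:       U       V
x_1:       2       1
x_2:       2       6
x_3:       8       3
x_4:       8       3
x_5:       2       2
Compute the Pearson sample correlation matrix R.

Step 1 — column means:
  mean(U) = (2 + 2 + 8 + 8 + 2) / 5 = 22/5 = 4.4
  mean(V) = (1 + 6 + 3 + 3 + 2) / 5 = 15/5 = 3

Step 2 — sample variances and covariances s[i,j] = (1/(n-1)) · Σ_k (x_{k,i} - mean_i) · (x_{k,j} - mean_j), with n-1 = 4:
  s[U,U] = ((-2.4)·(-2.4) + (-2.4)·(-2.4) + (3.6)·(3.6) + (3.6)·(3.6) + (-2.4)·(-2.4)) / 4 = 43.2/4 = 10.8
  s[U,V] = ((-2.4)·(-2) + (-2.4)·(3) + (3.6)·(0) + (3.6)·(0) + (-2.4)·(-1)) / 4 = 0/4 = 0
  s[V,V] = ((-2)·(-2) + (3)·(3) + (0)·(0) + (0)·(0) + (-1)·(-1)) / 4 = 14/4 = 3.5
  Sample standard deviations s_i = √(s[i,i]):
  s(U) = √(10.8) = 3.2863
  s(V) = √(3.5) = 1.8708

Step 3 — r_{ij} = s_{ij} / (s_i · s_j):
  r[U,U] = 1 (diagonal).
  r[U,V] = 0 / (3.2863 · 1.8708) = 0 / 6.1482 = 0
  r[V,V] = 1 (diagonal).

R is symmetric with unit diagonal. Assembling:

R = [[1, 0],
 [0, 1]]


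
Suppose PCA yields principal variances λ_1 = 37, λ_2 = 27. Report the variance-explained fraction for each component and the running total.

Step 1 — total variance = trace(Sigma) = Σ λ_i = 37 + 27 = 64.

Step 2 — fraction explained by component i = λ_i / Σ λ:
  PC1: 37/64 = 0.5781
  PC2: 27/64 = 0.4219

Step 3 — cumulative fraction after k components = (λ_1 + ... + λ_k) / Σ λ:
  k = 1: 37/64 = 0.5781
  k = 2: (37 + 27)/64 = 64/64 = 1

Summary (fraction, with percent):

explained: PC1 0.5781 (57.81%), PC2 0.4219 (42.19%);  cumulative: 0.5781, 1


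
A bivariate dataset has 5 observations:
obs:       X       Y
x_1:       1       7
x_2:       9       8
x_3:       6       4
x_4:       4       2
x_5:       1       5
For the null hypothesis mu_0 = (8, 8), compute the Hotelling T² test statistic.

Step 1 — sample mean vector:
  mean(X) = (1 + 9 + 6 + 4 + 1) / 5 = 21/5 = 4.2
  mean(Y) = (7 + 8 + 4 + 2 + 5) / 5 = 26/5 = 5.2
  x̄ = (4.2, 5.2),  deviation x̄ - mu_0 = (4.2, 5.2) - (8, 8) = (-3.8, -2.8).

Step 2 — sample covariance matrix, S[i,j] = (1/(n-1)) · Σ_k (x_{k,i} - mean_i) · (x_{k,j} - mean_j), divisor n-1 = 4:
  S[X,X] = ((-3.2)·(-3.2) + (4.8)·(4.8) + (1.8)·(1.8) + (-0.2)·(-0.2) + (-3.2)·(-3.2)) / 4 = 46.8/4 = 11.7
  S[X,Y] = ((-3.2)·(1.8) + (4.8)·(2.8) + (1.8)·(-1.2) + (-0.2)·(-3.2) + (-3.2)·(-0.2)) / 4 = 6.8/4 = 1.7
  S[Y,Y] = ((1.8)·(1.8) + (2.8)·(2.8) + (-1.2)·(-1.2) + (-3.2)·(-3.2) + (-0.2)·(-0.2)) / 4 = 22.8/4 = 5.7
  S = [[11.7, 1.7],
 [1.7, 5.7]].

Step 3 — invert S. det(S) = 11.7·5.7 - (1.7)² = 63.8.
  S^{-1} = (1/det) · [[d, -b], [-b, a]] = [[0.0893, -0.0266],
 [-0.0266, 0.1834]].

Step 4 — quadratic form (x̄ - mu_0)^T · S^{-1} · (x̄ - mu_0):
  S^{-1} · (x̄ - mu_0) = (-0.2649, -0.4122),
  (x̄ - mu_0)^T · [...] = (-3.8)·(-0.2649) + (-2.8)·(-0.4122) = 2.1608.

Step 5 — scale by n: T² = 5 · 2.1608 = 10.8041.

T² ≈ 10.8041


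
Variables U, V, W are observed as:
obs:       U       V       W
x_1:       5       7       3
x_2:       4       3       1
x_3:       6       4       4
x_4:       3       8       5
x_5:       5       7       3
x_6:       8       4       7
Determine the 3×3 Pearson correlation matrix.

Step 1 — column means:
  mean(U) = (5 + 4 + 6 + 3 + 5 + 8) / 6 = 31/6 = 5.1667
  mean(V) = (7 + 3 + 4 + 8 + 7 + 4) / 6 = 33/6 = 5.5
  mean(W) = (3 + 1 + 4 + 5 + 3 + 7) / 6 = 23/6 = 3.8333

Step 2 — sample variances and covariances s[i,j] = (1/(n-1)) · Σ_k (x_{k,i} - mean_i) · (x_{k,j} - mean_j), with n-1 = 5:
  s[U,U] = ((-0.1667)·(-0.1667) + (-1.1667)·(-1.1667) + (0.8333)·(0.8333) + (-2.1667)·(-2.1667) + (-0.1667)·(-0.1667) + (2.8333)·(2.8333)) / 5 = 14.8333/5 = 2.9667
  s[U,V] = ((-0.1667)·(1.5) + (-1.1667)·(-2.5) + (0.8333)·(-1.5) + (-2.1667)·(2.5) + (-0.1667)·(1.5) + (2.8333)·(-1.5)) / 5 = -8.5/5 = -1.7
  s[U,W] = ((-0.1667)·(-0.8333) + (-1.1667)·(-2.8333) + (0.8333)·(0.1667) + (-2.1667)·(1.1667) + (-0.1667)·(-0.8333) + (2.8333)·(3.1667)) / 5 = 10.1667/5 = 2.0333
  s[V,V] = ((1.5)·(1.5) + (-2.5)·(-2.5) + (-1.5)·(-1.5) + (2.5)·(2.5) + (1.5)·(1.5) + (-1.5)·(-1.5)) / 5 = 21.5/5 = 4.3
  s[V,W] = ((1.5)·(-0.8333) + (-2.5)·(-2.8333) + (-1.5)·(0.1667) + (2.5)·(1.1667) + (1.5)·(-0.8333) + (-1.5)·(3.1667)) / 5 = 2.5/5 = 0.5
  s[W,W] = ((-0.8333)·(-0.8333) + (-2.8333)·(-2.8333) + (0.1667)·(0.1667) + (1.1667)·(1.1667) + (-0.8333)·(-0.8333) + (3.1667)·(3.1667)) / 5 = 20.8333/5 = 4.1667
  Sample standard deviations s_i = √(s[i,i]):
  s(U) = √(2.9667) = 1.7224
  s(V) = √(4.3) = 2.0736
  s(W) = √(4.1667) = 2.0412

Step 3 — r_{ij} = s_{ij} / (s_i · s_j):
  r[U,U] = 1 (diagonal).
  r[U,V] = -1.7 / (1.7224 · 2.0736) = -1.7 / 3.5716 = -0.476
  r[U,W] = 2.0333 / (1.7224 · 2.0412) = 2.0333 / 3.5158 = 0.5783
  r[V,V] = 1 (diagonal).
  r[V,W] = 0.5 / (2.0736 · 2.0412) = 0.5 / 4.2328 = 0.1181
  r[W,W] = 1 (diagonal).

R is symmetric with unit diagonal. Assembling:

R = [[1, -0.476, 0.5783],
 [-0.476, 1, 0.1181],
 [0.5783, 0.1181, 1]]


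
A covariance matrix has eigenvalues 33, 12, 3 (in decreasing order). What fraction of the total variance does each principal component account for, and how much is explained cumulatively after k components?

Step 1 — total variance = trace(Sigma) = Σ λ_i = 33 + 12 + 3 = 48.

Step 2 — fraction explained by component i = λ_i / Σ λ:
  PC1: 33/48 = 0.6875
  PC2: 12/48 = 0.25
  PC3: 3/48 = 0.0625

Step 3 — cumulative fraction after k components = (λ_1 + ... + λ_k) / Σ λ:
  k = 1: 33/48 = 0.6875
  k = 2: (33 + 12)/48 = 45/48 = 0.9375
  k = 3: (33 + 12 + 3)/48 = 48/48 = 1

Summary (fraction, with percent):

explained: PC1 0.6875 (68.75%), PC2 0.25 (25%), PC3 0.0625 (6.25%);  cumulative: 0.6875, 0.9375, 1


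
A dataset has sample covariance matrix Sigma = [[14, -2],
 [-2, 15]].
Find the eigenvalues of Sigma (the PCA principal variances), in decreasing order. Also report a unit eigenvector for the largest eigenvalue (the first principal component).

Step 1 — characteristic polynomial of 2×2 Sigma:
  det(Sigma - λI) = λ² - trace · λ + det = 0.
  trace = 14 + 15 = 29, det = 14·15 - (-2)² = 206.
Step 2 — discriminant:
  Δ = trace² - 4·det = 841 - 824 = 17.
Step 3 — eigenvalues:
  λ = (trace ± √Δ)/2 = (29 ± 4.1231)/2,
  λ_1 = 16.5616,  λ_2 = 12.4384.

Step 4 — unit eigenvector for λ_1: solve (Sigma - λ_1 I)v = 0. First row:
  (14 - 16.5616)·v_x + (-2)·v_y = 0, i.e. (-2.5616)·v_x + (-2)·v_y = 0,
  so v ∝ (b, λ_1 - a) = (-2, 2.5616); multiply by -1 so the first entry is positive: u = (2, -2.5616).
  ||u|| = √((2)² + (-2.5616)²) = √(10.5616) ≈ 3.2499,
  v_1 = u/||u|| ≈ (0.6154, -0.7882) (||v_1|| = 1).

λ_1 = 16.5616,  λ_2 = 12.4384;  v_1 ≈ (0.6154, -0.7882)


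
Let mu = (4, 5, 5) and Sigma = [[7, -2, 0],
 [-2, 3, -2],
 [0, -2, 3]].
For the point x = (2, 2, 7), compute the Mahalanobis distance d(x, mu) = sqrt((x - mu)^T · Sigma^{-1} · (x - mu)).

Step 1 — centre the observation: (x - mu) = (-2, -3, 2).

Step 2 — invert Sigma (cofactor / det for 3×3, or solve directly):
  Sigma^{-1} = [[0.2174, 0.2609, 0.1739],
 [0.2609, 0.913, 0.6087],
 [0.1739, 0.6087, 0.7391]].

Step 3 — form the quadratic (x - mu)^T · Sigma^{-1} · (x - mu):
  Sigma^{-1} · (x - mu) = (-0.8696, -2.0435, -0.6957).
  (x - mu)^T · [Sigma^{-1} · (x - mu)] = (-2)·(-0.8696) + (-3)·(-2.0435) + (2)·(-0.6957) = 6.4783.

Step 4 — take square root: d = √(6.4783) ≈ 2.5452.

d(x, mu) = √(6.4783) ≈ 2.5452


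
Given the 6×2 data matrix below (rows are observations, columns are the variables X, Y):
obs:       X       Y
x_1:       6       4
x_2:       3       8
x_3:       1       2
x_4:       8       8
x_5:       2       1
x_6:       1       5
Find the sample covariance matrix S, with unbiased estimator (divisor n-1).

Step 1 — column means:
  mean(X) = (6 + 3 + 1 + 8 + 2 + 1) / 6 = 21/6 = 3.5
  mean(Y) = (4 + 8 + 2 + 8 + 1 + 5) / 6 = 28/6 = 4.6667

Step 2 — sample covariance S[i,j] = (1/(n-1)) · Σ_k (x_{k,i} - mean_i) · (x_{k,j} - mean_j), with n-1 = 5.
  S[X,X] = ((2.5)·(2.5) + (-0.5)·(-0.5) + (-2.5)·(-2.5) + (4.5)·(4.5) + (-1.5)·(-1.5) + (-2.5)·(-2.5)) / 5 = 41.5/5 = 8.3
  S[X,Y] = ((2.5)·(-0.6667) + (-0.5)·(3.3333) + (-2.5)·(-2.6667) + (4.5)·(3.3333) + (-1.5)·(-3.6667) + (-2.5)·(0.3333)) / 5 = 23/5 = 4.6
  S[Y,Y] = ((-0.6667)·(-0.6667) + (3.3333)·(3.3333) + (-2.6667)·(-2.6667) + (3.3333)·(3.3333) + (-3.6667)·(-3.6667) + (0.3333)·(0.3333)) / 5 = 43.3333/5 = 8.6667

S is symmetric (S[j,i] = S[i,j]). Assembling:

S = [[8.3, 4.6],
 [4.6, 8.6667]]


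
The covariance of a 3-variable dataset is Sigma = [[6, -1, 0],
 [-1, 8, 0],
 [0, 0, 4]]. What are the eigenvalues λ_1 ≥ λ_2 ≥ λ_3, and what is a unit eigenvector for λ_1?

Step 1 — characteristic polynomial p(λ) = det(λI - Sigma) = λ³ - tr·λ² + c_1·λ - det, where tr = trace, c_1 = sum of the principal 2×2 minors, det = det(Sigma):
  tr = 6 + 8 + 4 = 18,
  c_1 = (6·8 - (-1)²) + (6·4 - (0)²) + (8·4 - (0)²) = 47 + 24 + 32 = 103,
  det = 6·(8·4 - (0)²) - (-1)·((-1)·4 - (0)·(0)) + (0)·((-1)·(0) - 8·(0)) = 6·(32) - (-1)·(-4) + (0)·(0) = 188.
  So p(λ) = λ³ - 18λ² + 103λ - 188.
Step 2 — look for an integer root (rational root theorem: any rational root is an integer divisor of 188). Testing λ = 4:
  p(4) = 64 - 288 + 412 - 188 = 0  ✓
  Dividing out (λ - 4): p(λ) = (λ - 4)(λ² - 14λ + 47).
Step 3 — remaining eigenvalues from the quadratic λ² - 14λ + 47 = 0:
  Δ = 14² - 4·47 = 196 - 188 = 8,  λ = (14 ± √8)/2 = (14 ± 2.8284)/2 ≈ 8.4142 or 5.5858.
  Sorted: λ_1 = 8.4142,  λ_2 = 5.5858,  λ_3 = 4  (check: sum = 18 = tr ✓).

Step 4 — unit eigenvector for λ_1 ≈ 8.4142: v spans the null space of (Sigma - λ_1 I), whose rows are
  r_1 = (-2.4142, -1, 0),  r_2 = (-1, -0.4142, 0),  r_3 = (0, 0, -4.4142).
  v is orthogonal to every row, so take v ∝ r_1 × r_3 = ((-1)·(-4.4142) - (0)·(0), (0)·(0) - (-2.4142)·(-4.4142), (-2.4142)·(0) - (-1)·(0)) ≈ (4.4142, -10.6569, 0).
  Let u = (4.4142, -10.6569, 0).
  ||u|| = √((4.4142)² + (-10.6569)² + (0)²) = √(133.0538) ≈ 11.5349,  v_1 = u/||u|| ≈ (0.3827, -0.9239, 0) (||v_1|| = 1).

λ_1 = 8.4142,  λ_2 = 5.5858,  λ_3 = 4;  v_1 ≈ (0.3827, -0.9239, 0)


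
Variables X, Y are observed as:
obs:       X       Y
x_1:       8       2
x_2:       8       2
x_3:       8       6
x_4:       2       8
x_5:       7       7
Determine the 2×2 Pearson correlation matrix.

Step 1 — column means:
  mean(X) = (8 + 8 + 8 + 2 + 7) / 5 = 33/5 = 6.6
  mean(Y) = (2 + 2 + 6 + 8 + 7) / 5 = 25/5 = 5

Step 2 — sample variances and covariances s[i,j] = (1/(n-1)) · Σ_k (x_{k,i} - mean_i) · (x_{k,j} - mean_j), with n-1 = 4:
  s[X,X] = ((1.4)·(1.4) + (1.4)·(1.4) + (1.4)·(1.4) + (-4.6)·(-4.6) + (0.4)·(0.4)) / 4 = 27.2/4 = 6.8
  s[X,Y] = ((1.4)·(-3) + (1.4)·(-3) + (1.4)·(1) + (-4.6)·(3) + (0.4)·(2)) / 4 = -20/4 = -5
  s[Y,Y] = ((-3)·(-3) + (-3)·(-3) + (1)·(1) + (3)·(3) + (2)·(2)) / 4 = 32/4 = 8
  Sample standard deviations s_i = √(s[i,i]):
  s(X) = √(6.8) = 2.6077
  s(Y) = √(8) = 2.8284

Step 3 — r_{ij} = s_{ij} / (s_i · s_j):
  r[X,X] = 1 (diagonal).
  r[X,Y] = -5 / (2.6077 · 2.8284) = -5 / 7.3756 = -0.6779
  r[Y,Y] = 1 (diagonal).

R is symmetric with unit diagonal. Assembling:

R = [[1, -0.6779],
 [-0.6779, 1]]


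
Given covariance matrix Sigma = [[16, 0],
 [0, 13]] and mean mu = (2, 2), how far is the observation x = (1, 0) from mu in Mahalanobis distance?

Step 1 — centre the observation: (x - mu) = (-1, -2).

Step 2 — invert Sigma. det(Sigma) = 16·13 - (0)² = 208.
  Sigma^{-1} = (1/det) · [[d, -b], [-b, a]] = [[0.0625, 0],
 [0, 0.0769]].

Step 3 — form the quadratic (x - mu)^T · Sigma^{-1} · (x - mu):
  Sigma^{-1} · (x - mu) = (-0.0625, -0.1538).
  (x - mu)^T · [Sigma^{-1} · (x - mu)] = (-1)·(-0.0625) + (-2)·(-0.1538) = 0.3702.

Step 4 — take square root: d = √(0.3702) ≈ 0.6084.

d(x, mu) = √(0.3702) ≈ 0.6084


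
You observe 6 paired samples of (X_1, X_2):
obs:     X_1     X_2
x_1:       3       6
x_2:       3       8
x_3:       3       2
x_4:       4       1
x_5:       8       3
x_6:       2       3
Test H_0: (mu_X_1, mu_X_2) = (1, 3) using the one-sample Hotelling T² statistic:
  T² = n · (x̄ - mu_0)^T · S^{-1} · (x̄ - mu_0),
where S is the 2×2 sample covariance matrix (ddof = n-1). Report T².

Step 1 — sample mean vector:
  mean(X_1) = (3 + 3 + 3 + 4 + 8 + 2) / 6 = 23/6 = 3.8333
  mean(X_2) = (6 + 8 + 2 + 1 + 3 + 3) / 6 = 23/6 = 3.8333
  x̄ = (3.8333, 3.8333),  deviation x̄ - mu_0 = (3.8333, 3.8333) - (1, 3) = (2.8333, 0.8333).

Step 2 — sample covariance matrix, S[i,j] = (1/(n-1)) · Σ_k (x_{k,i} - mean_i) · (x_{k,j} - mean_j), divisor n-1 = 5:
  S[X_1,X_1] = ((-0.8333)·(-0.8333) + (-0.8333)·(-0.8333) + (-0.8333)·(-0.8333) + (0.1667)·(0.1667) + (4.1667)·(4.1667) + (-1.8333)·(-1.8333)) / 5 = 22.8333/5 = 4.5667
  S[X_1,X_2] = ((-0.8333)·(2.1667) + (-0.8333)·(4.1667) + (-0.8333)·(-1.8333) + (0.1667)·(-2.8333) + (4.1667)·(-0.8333) + (-1.8333)·(-0.8333)) / 5 = -6.1667/5 = -1.2333
  S[X_2,X_2] = ((2.1667)·(2.1667) + (4.1667)·(4.1667) + (-1.8333)·(-1.8333) + (-2.8333)·(-2.8333) + (-0.8333)·(-0.8333) + (-0.8333)·(-0.8333)) / 5 = 34.8333/5 = 6.9667
  S = [[4.5667, -1.2333],
 [-1.2333, 6.9667]].

Step 3 — invert S. det(S) = 4.5667·6.9667 - (-1.2333)² = 30.2933.
  S^{-1} = (1/det) · [[d, -b], [-b, a]] = [[0.23, 0.0407],
 [0.0407, 0.1507]].

Step 4 — quadratic form (x̄ - mu_0)^T · S^{-1} · (x̄ - mu_0):
  S^{-1} · (x̄ - mu_0) = (0.6855, 0.241),
  (x̄ - mu_0)^T · [...] = (2.8333)·(0.6855) + (0.8333)·(0.241) = 2.1431.

Step 5 — scale by n: T² = 6 · 2.1431 = 12.8587.

T² ≈ 12.8587


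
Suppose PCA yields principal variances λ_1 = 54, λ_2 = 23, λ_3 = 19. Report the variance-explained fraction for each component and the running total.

Step 1 — total variance = trace(Sigma) = Σ λ_i = 54 + 23 + 19 = 96.

Step 2 — fraction explained by component i = λ_i / Σ λ:
  PC1: 54/96 = 0.5625
  PC2: 23/96 = 0.2396
  PC3: 19/96 = 0.1979

Step 3 — cumulative fraction after k components = (λ_1 + ... + λ_k) / Σ λ:
  k = 1: 54/96 = 0.5625
  k = 2: (54 + 23)/96 = 77/96 = 0.8021
  k = 3: (54 + 23 + 19)/96 = 96/96 = 1

Summary (fraction, with percent):

explained: PC1 0.5625 (56.25%), PC2 0.2396 (23.96%), PC3 0.1979 (19.79%);  cumulative: 0.5625, 0.8021, 1


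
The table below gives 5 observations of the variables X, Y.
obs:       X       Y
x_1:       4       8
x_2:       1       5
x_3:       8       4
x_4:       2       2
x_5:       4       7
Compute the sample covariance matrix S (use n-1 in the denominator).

Step 1 — column means:
  mean(X) = (4 + 1 + 8 + 2 + 4) / 5 = 19/5 = 3.8
  mean(Y) = (8 + 5 + 4 + 2 + 7) / 5 = 26/5 = 5.2

Step 2 — sample covariance S[i,j] = (1/(n-1)) · Σ_k (x_{k,i} - mean_i) · (x_{k,j} - mean_j), with n-1 = 4.
  S[X,X] = ((0.2)·(0.2) + (-2.8)·(-2.8) + (4.2)·(4.2) + (-1.8)·(-1.8) + (0.2)·(0.2)) / 4 = 28.8/4 = 7.2
  S[X,Y] = ((0.2)·(2.8) + (-2.8)·(-0.2) + (4.2)·(-1.2) + (-1.8)·(-3.2) + (0.2)·(1.8)) / 4 = 2.2/4 = 0.55
  S[Y,Y] = ((2.8)·(2.8) + (-0.2)·(-0.2) + (-1.2)·(-1.2) + (-3.2)·(-3.2) + (1.8)·(1.8)) / 4 = 22.8/4 = 5.7

S is symmetric (S[j,i] = S[i,j]). Assembling:

S = [[7.2, 0.55],
 [0.55, 5.7]]


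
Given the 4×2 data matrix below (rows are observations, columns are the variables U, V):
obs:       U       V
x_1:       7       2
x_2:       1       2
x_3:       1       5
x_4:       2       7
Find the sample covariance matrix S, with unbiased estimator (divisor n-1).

Step 1 — column means:
  mean(U) = (7 + 1 + 1 + 2) / 4 = 11/4 = 2.75
  mean(V) = (2 + 2 + 5 + 7) / 4 = 16/4 = 4

Step 2 — sample covariance S[i,j] = (1/(n-1)) · Σ_k (x_{k,i} - mean_i) · (x_{k,j} - mean_j), with n-1 = 3.
  S[U,U] = ((4.25)·(4.25) + (-1.75)·(-1.75) + (-1.75)·(-1.75) + (-0.75)·(-0.75)) / 3 = 24.75/3 = 8.25
  S[U,V] = ((4.25)·(-2) + (-1.75)·(-2) + (-1.75)·(1) + (-0.75)·(3)) / 3 = -9/3 = -3
  S[V,V] = ((-2)·(-2) + (-2)·(-2) + (1)·(1) + (3)·(3)) / 3 = 18/3 = 6

S is symmetric (S[j,i] = S[i,j]). Assembling:

S = [[8.25, -3],
 [-3, 6]]


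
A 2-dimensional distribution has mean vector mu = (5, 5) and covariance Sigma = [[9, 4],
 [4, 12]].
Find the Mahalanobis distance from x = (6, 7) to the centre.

Step 1 — centre the observation: (x - mu) = (1, 2).

Step 2 — invert Sigma. det(Sigma) = 9·12 - (4)² = 92.
  Sigma^{-1} = (1/det) · [[d, -b], [-b, a]] = [[0.1304, -0.0435],
 [-0.0435, 0.0978]].

Step 3 — form the quadratic (x - mu)^T · Sigma^{-1} · (x - mu):
  Sigma^{-1} · (x - mu) = (0.0435, 0.1522).
  (x - mu)^T · [Sigma^{-1} · (x - mu)] = (1)·(0.0435) + (2)·(0.1522) = 0.3478.

Step 4 — take square root: d = √(0.3478) ≈ 0.5898.

d(x, mu) = √(0.3478) ≈ 0.5898


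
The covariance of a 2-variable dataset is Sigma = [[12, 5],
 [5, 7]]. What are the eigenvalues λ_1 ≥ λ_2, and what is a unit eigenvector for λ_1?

Step 1 — characteristic polynomial of 2×2 Sigma:
  det(Sigma - λI) = λ² - trace · λ + det = 0.
  trace = 12 + 7 = 19, det = 12·7 - (5)² = 59.
Step 2 — discriminant:
  Δ = trace² - 4·det = 361 - 236 = 125.
Step 3 — eigenvalues:
  λ = (trace ± √Δ)/2 = (19 ± 11.1803)/2,
  λ_1 = 15.0902,  λ_2 = 3.9098.

Step 4 — unit eigenvector for λ_1: solve (Sigma - λ_1 I)v = 0. First row:
  (12 - 15.0902)·v_x + (5)·v_y = 0, i.e. (-3.0902)·v_x + (5)·v_y = 0,
  so v ∝ (b, λ_1 - a) = (5, 3.0902) = u.
  ||u|| = √((5)² + (3.0902)²) = √(34.5492) ≈ 5.8779,
  v_1 = u/||u|| ≈ (0.8507, 0.5257) (||v_1|| = 1).

λ_1 = 15.0902,  λ_2 = 3.9098;  v_1 ≈ (0.8507, 0.5257)


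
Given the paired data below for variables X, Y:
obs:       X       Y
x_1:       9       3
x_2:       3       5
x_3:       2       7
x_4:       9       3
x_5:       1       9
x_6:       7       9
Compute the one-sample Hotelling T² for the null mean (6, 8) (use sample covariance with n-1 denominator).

Step 1 — sample mean vector:
  mean(X) = (9 + 3 + 2 + 9 + 1 + 7) / 6 = 31/6 = 5.1667
  mean(Y) = (3 + 5 + 7 + 3 + 9 + 9) / 6 = 36/6 = 6
  x̄ = (5.1667, 6),  deviation x̄ - mu_0 = (5.1667, 6) - (6, 8) = (-0.8333, -2).

Step 2 — sample covariance matrix, S[i,j] = (1/(n-1)) · Σ_k (x_{k,i} - mean_i) · (x_{k,j} - mean_j), divisor n-1 = 5:
  S[X,X] = ((3.8333)·(3.8333) + (-2.1667)·(-2.1667) + (-3.1667)·(-3.1667) + (3.8333)·(3.8333) + (-4.1667)·(-4.1667) + (1.8333)·(1.8333)) / 5 = 64.8333/5 = 12.9667
  S[X,Y] = ((3.8333)·(-3) + (-2.1667)·(-1) + (-3.1667)·(1) + (3.8333)·(-3) + (-4.1667)·(3) + (1.8333)·(3)) / 5 = -31/5 = -6.2
  S[Y,Y] = ((-3)·(-3) + (-1)·(-1) + (1)·(1) + (-3)·(-3) + (3)·(3) + (3)·(3)) / 5 = 38/5 = 7.6
  S = [[12.9667, -6.2],
 [-6.2, 7.6]].

Step 3 — invert S. det(S) = 12.9667·7.6 - (-6.2)² = 60.1067.
  S^{-1} = (1/det) · [[d, -b], [-b, a]] = [[0.1264, 0.1031],
 [0.1031, 0.2157]].

Step 4 — quadratic form (x̄ - mu_0)^T · S^{-1} · (x̄ - mu_0):
  S^{-1} · (x̄ - mu_0) = (-0.3117, -0.5174),
  (x̄ - mu_0)^T · [...] = (-0.8333)·(-0.3117) + (-2)·(-0.5174) = 1.2946.

Step 5 — scale by n: T² = 6 · 1.2946 = 7.7673.

T² ≈ 7.7673
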